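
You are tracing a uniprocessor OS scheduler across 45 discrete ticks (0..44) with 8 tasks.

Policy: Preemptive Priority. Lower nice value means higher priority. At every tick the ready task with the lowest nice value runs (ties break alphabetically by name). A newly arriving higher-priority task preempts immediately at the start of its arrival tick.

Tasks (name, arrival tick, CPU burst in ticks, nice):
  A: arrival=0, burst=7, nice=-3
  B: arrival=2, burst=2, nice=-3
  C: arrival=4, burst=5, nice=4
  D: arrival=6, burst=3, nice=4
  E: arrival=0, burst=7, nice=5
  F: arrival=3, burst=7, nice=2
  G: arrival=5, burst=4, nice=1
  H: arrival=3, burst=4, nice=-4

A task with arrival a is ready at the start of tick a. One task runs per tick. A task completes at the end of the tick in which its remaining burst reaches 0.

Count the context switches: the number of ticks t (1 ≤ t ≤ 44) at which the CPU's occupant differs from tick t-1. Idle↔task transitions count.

t=0: ready={A,E} → run A
t=1: ready={A,E} → run A
t=2: ready={A,B,E} → run A
t=3: ready={A,B,E,F,H} → run H
t=4: ready={A,B,C,E,F,H} → run H
t=5: ready={A,B,C,E,F,G,H} → run H
t=6: ready={A,B,C,D,E,F,G,H} → run H
t=7: ready={A,B,C,D,E,F,G} → run A
t=8: ready={A,B,C,D,E,F,G} → run A
t=9: ready={A,B,C,D,E,F,G} → run A
t=10: ready={A,B,C,D,E,F,G} → run A
t=11: ready={B,C,D,E,F,G} → run B
t=12: ready={B,C,D,E,F,G} → run B
t=13: ready={C,D,E,F,G} → run G
t=14: ready={C,D,E,F,G} → run G
t=15: ready={C,D,E,F,G} → run G
t=16: ready={C,D,E,F,G} → run G
t=17: ready={C,D,E,F} → run F
t=18: ready={C,D,E,F} → run F
t=19: ready={C,D,E,F} → run F
t=20: ready={C,D,E,F} → run F
t=21: ready={C,D,E,F} → run F
t=22: ready={C,D,E,F} → run F
t=23: ready={C,D,E,F} → run F
t=24: ready={C,D,E} → run C
t=25: ready={C,D,E} → run C
t=26: ready={C,D,E} → run C
t=27: ready={C,D,E} → run C
t=28: ready={C,D,E} → run C
t=29: ready={D,E} → run D
t=30: ready={D,E} → run D
t=31: ready={D,E} → run D
t=32: ready={E} → run E
t=33: ready={E} → run E
t=34: ready={E} → run E
t=35: ready={E} → run E
t=36: ready={E} → run E
t=37: ready={E} → run E
t=38: ready={E} → run E
t=39: (idle)
t=40: (idle)
t=41: (idle)
t=42: (idle)
t=43: (idle)
t=44: (idle)

context switches = 9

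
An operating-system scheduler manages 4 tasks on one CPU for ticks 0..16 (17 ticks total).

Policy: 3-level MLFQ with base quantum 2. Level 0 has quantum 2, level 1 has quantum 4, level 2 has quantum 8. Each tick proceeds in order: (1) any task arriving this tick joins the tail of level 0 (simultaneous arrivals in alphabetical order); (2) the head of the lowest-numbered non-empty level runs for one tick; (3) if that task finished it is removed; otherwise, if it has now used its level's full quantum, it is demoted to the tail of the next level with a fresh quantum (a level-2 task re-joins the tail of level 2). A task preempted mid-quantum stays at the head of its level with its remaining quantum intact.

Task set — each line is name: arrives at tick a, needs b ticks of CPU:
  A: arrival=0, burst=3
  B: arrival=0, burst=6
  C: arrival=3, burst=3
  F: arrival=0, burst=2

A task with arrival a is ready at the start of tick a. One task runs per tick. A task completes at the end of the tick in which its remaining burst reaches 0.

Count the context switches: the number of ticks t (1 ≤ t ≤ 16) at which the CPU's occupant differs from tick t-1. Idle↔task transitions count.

context switches = 7

t=0: L0/L1/L2 = ABF/-/- → run A
t=1: L0/L1/L2 = ABF/-/- → run A
t=2: L0/L1/L2 = BF/A/- → run B
t=3: L0/L1/L2 = BFC/A/- → run B
t=4: L0/L1/L2 = FC/AB/- → run F
t=5: L0/L1/L2 = FC/AB/- → run F
t=6: L0/L1/L2 = C/AB/- → run C
t=7: L0/L1/L2 = C/AB/- → run C
t=8: L0/L1/L2 = -/ABC/- → run A
t=9: L0/L1/L2 = -/BC/- → run B
t=10: L0/L1/L2 = -/BC/- → run B
t=11: L0/L1/L2 = -/BC/- → run B
t=12: L0/L1/L2 = -/BC/- → run B
t=13: L0/L1/L2 = -/C/- → run C
t=14: (idle)
t=15: (idle)
t=16: (idle)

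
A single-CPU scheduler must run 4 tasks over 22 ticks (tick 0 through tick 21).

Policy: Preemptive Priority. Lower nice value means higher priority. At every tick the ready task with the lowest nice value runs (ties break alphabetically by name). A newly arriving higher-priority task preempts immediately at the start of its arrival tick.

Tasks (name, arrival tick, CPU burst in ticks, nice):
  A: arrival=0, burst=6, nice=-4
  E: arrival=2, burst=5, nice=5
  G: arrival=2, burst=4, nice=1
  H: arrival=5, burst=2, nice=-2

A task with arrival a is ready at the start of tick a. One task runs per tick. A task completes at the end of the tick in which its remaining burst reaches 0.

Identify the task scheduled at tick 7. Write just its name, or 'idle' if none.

running at tick 7 = H

t=0: ready={A} → run A
t=1: ready={A} → run A
t=2: ready={A,E,G} → run A
t=3: ready={A,E,G} → run A
t=4: ready={A,E,G} → run A
t=5: ready={A,E,G,H} → run A
t=6: ready={E,G,H} → run H
t=7: ready={E,G,H} → run H
t=8: ready={E,G} → run G
t=9: ready={E,G} → run G
t=10: ready={E,G} → run G
t=11: ready={E,G} → run G
t=12: ready={E} → run E
t=13: ready={E} → run E
t=14: ready={E} → run E
t=15: ready={E} → run E
t=16: ready={E} → run E
t=17: (idle)
t=18: (idle)
t=19: (idle)
t=20: (idle)
t=21: (idle)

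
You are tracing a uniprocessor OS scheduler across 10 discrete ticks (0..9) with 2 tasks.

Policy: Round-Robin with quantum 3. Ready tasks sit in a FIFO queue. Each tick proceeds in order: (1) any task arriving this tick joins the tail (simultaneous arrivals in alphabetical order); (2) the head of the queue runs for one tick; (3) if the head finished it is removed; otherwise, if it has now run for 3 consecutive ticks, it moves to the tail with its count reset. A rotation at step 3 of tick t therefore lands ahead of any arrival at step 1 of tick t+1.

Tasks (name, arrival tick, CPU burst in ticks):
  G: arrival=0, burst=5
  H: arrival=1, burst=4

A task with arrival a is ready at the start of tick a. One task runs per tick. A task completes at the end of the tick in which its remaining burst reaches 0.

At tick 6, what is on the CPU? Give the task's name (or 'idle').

running at tick 6 = G

t=0: queue=[G] q_used=0 → run G
t=1: queue=[G,H] q_used=1 → run G
t=2: queue=[G,H] q_used=2 → run G
t=3: queue=[H,G] q_used=0 → run H
t=4: queue=[H,G] q_used=1 → run H
t=5: queue=[H,G] q_used=2 → run H
t=6: queue=[G,H] q_used=0 → run G
t=7: queue=[G,H] q_used=1 → run G
t=8: queue=[H] q_used=0 → run H
t=9: (idle)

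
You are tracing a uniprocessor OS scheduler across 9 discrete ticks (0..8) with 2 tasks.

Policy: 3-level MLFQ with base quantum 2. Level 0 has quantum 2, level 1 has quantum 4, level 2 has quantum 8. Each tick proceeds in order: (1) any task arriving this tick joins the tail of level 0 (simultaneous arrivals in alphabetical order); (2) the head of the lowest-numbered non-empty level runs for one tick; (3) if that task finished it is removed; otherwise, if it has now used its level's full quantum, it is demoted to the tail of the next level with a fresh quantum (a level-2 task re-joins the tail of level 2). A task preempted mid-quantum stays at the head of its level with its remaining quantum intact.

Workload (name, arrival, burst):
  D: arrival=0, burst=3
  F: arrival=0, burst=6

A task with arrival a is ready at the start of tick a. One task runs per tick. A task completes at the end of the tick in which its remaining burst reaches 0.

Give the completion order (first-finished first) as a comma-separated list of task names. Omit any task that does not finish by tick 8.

completion order = D, F

t=0: L0/L1/L2 = DF/-/- → run D
t=1: L0/L1/L2 = DF/-/- → run D
t=2: L0/L1/L2 = F/D/- → run F
t=3: L0/L1/L2 = F/D/- → run F
t=4: L0/L1/L2 = -/DF/- → run D
t=5: L0/L1/L2 = -/F/- → run F
t=6: L0/L1/L2 = -/F/- → run F
t=7: L0/L1/L2 = -/F/- → run F
t=8: L0/L1/L2 = -/F/- → run F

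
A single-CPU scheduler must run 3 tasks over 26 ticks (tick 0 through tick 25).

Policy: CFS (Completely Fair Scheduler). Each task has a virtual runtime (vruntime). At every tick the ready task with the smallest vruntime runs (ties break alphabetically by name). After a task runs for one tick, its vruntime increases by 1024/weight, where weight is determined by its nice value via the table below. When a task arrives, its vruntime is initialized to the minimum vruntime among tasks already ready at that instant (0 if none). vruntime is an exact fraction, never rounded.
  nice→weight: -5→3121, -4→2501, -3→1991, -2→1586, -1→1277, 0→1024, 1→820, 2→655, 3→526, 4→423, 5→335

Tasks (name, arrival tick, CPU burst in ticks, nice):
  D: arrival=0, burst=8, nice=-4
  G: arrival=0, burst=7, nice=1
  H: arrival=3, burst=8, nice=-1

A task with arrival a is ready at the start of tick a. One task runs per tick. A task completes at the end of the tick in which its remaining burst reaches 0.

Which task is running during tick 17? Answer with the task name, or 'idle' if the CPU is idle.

running at tick 17 = H

t=0: vr[D=0 G=0] → run D
t=1: vr[D=1024/2501 G=0] → run G
t=2: vr[D=1024/2501 G=256/205] → run D
t=3: vr[D=2048/2501 G=256/205 H=2048/2501] → run D
t=4: vr[D=3072/2501 G=256/205 H=2048/2501] → run H
t=5: vr[D=3072/2501 G=256/205 H=5176320/3193777] → run D
t=6: vr[D=4096/2501 G=256/205 H=5176320/3193777] → run G
t=7: vr[D=4096/2501 G=512/205 H=5176320/3193777] → run H
t=8: vr[D=4096/2501 G=512/205 H=7737344/3193777] → run D
t=9: vr[D=5120/2501 G=512/205 H=7737344/3193777] → run D
t=10: vr[D=6144/2501 G=512/205 H=7737344/3193777] → run H
t=11: vr[D=6144/2501 G=512/205 H=10298368/3193777] → run D
t=12: vr[D=7168/2501 G=512/205 H=10298368/3193777] → run G
t=13: vr[D=7168/2501 G=768/205 H=10298368/3193777] → run D
t=14: vr[G=768/205 H=10298368/3193777] → run H
t=15: vr[G=768/205 H=12859392/3193777] → run G
t=16: vr[G=1024/205 H=12859392/3193777] → run H
t=17: vr[G=1024/205 H=15420416/3193777] → run H
t=18: vr[G=1024/205 H=17981440/3193777] → run G
t=19: vr[G=256/41 H=17981440/3193777] → run H
t=20: vr[G=256/41 H=20542464/3193777] → run G
t=21: vr[G=1536/205 H=20542464/3193777] → run H
t=22: vr[G=1536/205] → run G
t=23: (idle)
t=24: (idle)
t=25: (idle)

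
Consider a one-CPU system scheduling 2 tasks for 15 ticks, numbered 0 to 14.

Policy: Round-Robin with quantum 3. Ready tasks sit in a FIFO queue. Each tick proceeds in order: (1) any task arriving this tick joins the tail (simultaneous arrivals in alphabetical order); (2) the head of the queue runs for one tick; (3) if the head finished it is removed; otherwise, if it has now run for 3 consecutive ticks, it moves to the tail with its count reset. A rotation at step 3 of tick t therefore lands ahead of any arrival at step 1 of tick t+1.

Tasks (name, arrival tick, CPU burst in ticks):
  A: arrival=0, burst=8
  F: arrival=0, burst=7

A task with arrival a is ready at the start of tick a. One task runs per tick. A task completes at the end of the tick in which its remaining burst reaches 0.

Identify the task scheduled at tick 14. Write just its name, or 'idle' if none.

t=0: queue=[A,F] q_used=0 → run A
t=1: queue=[A,F] q_used=1 → run A
t=2: queue=[A,F] q_used=2 → run A
t=3: queue=[F,A] q_used=0 → run F
t=4: queue=[F,A] q_used=1 → run F
t=5: queue=[F,A] q_used=2 → run F
t=6: queue=[A,F] q_used=0 → run A
t=7: queue=[A,F] q_used=1 → run A
t=8: queue=[A,F] q_used=2 → run A
t=9: queue=[F,A] q_used=0 → run F
t=10: queue=[F,A] q_used=1 → run F
t=11: queue=[F,A] q_used=2 → run F
t=12: queue=[A,F] q_used=0 → run A
t=13: queue=[A,F] q_used=1 → run A
t=14: queue=[F] q_used=0 → run F

running at tick 14 = F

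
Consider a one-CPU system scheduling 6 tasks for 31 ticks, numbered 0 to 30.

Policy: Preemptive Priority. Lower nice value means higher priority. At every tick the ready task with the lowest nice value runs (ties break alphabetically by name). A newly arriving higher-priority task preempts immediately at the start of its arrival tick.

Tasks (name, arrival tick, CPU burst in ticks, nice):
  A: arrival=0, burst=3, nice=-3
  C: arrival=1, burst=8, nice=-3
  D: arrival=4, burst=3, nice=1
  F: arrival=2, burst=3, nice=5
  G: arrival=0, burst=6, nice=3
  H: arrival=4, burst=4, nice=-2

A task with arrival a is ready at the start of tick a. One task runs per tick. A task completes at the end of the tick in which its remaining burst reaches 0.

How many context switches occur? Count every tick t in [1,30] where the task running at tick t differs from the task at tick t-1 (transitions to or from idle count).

context switches = 6

t=0: ready={A,G} → run A
t=1: ready={A,C,G} → run A
t=2: ready={A,C,F,G} → run A
t=3: ready={C,F,G} → run C
t=4: ready={C,D,F,G,H} → run C
t=5: ready={C,D,F,G,H} → run C
t=6: ready={C,D,F,G,H} → run C
t=7: ready={C,D,F,G,H} → run C
t=8: ready={C,D,F,G,H} → run C
t=9: ready={C,D,F,G,H} → run C
t=10: ready={C,D,F,G,H} → run C
t=11: ready={D,F,G,H} → run H
t=12: ready={D,F,G,H} → run H
t=13: ready={D,F,G,H} → run H
t=14: ready={D,F,G,H} → run H
t=15: ready={D,F,G} → run D
t=16: ready={D,F,G} → run D
t=17: ready={D,F,G} → run D
t=18: ready={F,G} → run G
t=19: ready={F,G} → run G
t=20: ready={F,G} → run G
t=21: ready={F,G} → run G
t=22: ready={F,G} → run G
t=23: ready={F,G} → run G
t=24: ready={F} → run F
t=25: ready={F} → run F
t=26: ready={F} → run F
t=27: (idle)
t=28: (idle)
t=29: (idle)
t=30: (idle)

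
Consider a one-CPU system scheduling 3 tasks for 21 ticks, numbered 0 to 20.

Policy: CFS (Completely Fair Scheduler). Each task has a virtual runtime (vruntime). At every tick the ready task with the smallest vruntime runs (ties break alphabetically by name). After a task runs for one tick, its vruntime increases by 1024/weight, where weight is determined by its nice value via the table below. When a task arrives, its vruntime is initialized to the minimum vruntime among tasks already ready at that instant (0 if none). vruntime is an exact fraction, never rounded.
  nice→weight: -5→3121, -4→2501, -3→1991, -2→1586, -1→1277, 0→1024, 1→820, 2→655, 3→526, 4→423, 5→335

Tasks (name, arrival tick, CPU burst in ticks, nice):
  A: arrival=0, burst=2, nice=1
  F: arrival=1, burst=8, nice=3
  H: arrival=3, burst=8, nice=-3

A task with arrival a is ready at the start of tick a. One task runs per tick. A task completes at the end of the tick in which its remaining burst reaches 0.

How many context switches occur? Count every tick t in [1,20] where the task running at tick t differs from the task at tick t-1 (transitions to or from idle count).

context switches = 6

t=0: vr[A=0] → run A
t=1: vr[A=256/205 F=256/205] → run A
t=2: vr[F=256/205] → run F
t=3: vr[F=172288/53915 H=172288/53915] → run F
t=4: vr[F=277248/53915 H=172288/53915] → run H
t=5: vr[F=277248/53915 H=398234368/107344765] → run H
t=6: vr[F=277248/53915 H=453443328/107344765] → run H
t=7: vr[F=277248/53915 H=508652288/107344765] → run H
t=8: vr[F=277248/53915 H=563861248/107344765] → run F
t=9: vr[F=382208/53915 H=563861248/107344765] → run H
t=10: vr[F=382208/53915 H=619070208/107344765] → run H
t=11: vr[F=382208/53915 H=674279168/107344765] → run H
t=12: vr[F=382208/53915 H=729488128/107344765] → run H
t=13: vr[F=382208/53915] → run F
t=14: vr[F=487168/53915] → run F
t=15: vr[F=592128/53915] → run F
t=16: vr[F=697088/53915] → run F
t=17: vr[F=802048/53915] → run F
t=18: (idle)
t=19: (idle)
t=20: (idle)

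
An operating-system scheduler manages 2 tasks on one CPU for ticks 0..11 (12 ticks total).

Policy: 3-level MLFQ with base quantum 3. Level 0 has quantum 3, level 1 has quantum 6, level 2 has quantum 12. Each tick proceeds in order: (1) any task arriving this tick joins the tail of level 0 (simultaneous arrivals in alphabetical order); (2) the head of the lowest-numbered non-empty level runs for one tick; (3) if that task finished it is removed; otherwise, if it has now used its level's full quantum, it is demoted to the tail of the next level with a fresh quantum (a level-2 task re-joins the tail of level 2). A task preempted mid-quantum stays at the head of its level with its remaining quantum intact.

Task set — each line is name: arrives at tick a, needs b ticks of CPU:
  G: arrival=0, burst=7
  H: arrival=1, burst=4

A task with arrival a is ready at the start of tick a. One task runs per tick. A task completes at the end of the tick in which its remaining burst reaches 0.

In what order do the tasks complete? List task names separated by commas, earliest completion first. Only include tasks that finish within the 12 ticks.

completion order = G, H

t=0: L0/L1/L2 = G/-/- → run G
t=1: L0/L1/L2 = GH/-/- → run G
t=2: L0/L1/L2 = GH/-/- → run G
t=3: L0/L1/L2 = H/G/- → run H
t=4: L0/L1/L2 = H/G/- → run H
t=5: L0/L1/L2 = H/G/- → run H
t=6: L0/L1/L2 = -/GH/- → run G
t=7: L0/L1/L2 = -/GH/- → run G
t=8: L0/L1/L2 = -/GH/- → run G
t=9: L0/L1/L2 = -/GH/- → run G
t=10: L0/L1/L2 = -/H/- → run H
t=11: (idle)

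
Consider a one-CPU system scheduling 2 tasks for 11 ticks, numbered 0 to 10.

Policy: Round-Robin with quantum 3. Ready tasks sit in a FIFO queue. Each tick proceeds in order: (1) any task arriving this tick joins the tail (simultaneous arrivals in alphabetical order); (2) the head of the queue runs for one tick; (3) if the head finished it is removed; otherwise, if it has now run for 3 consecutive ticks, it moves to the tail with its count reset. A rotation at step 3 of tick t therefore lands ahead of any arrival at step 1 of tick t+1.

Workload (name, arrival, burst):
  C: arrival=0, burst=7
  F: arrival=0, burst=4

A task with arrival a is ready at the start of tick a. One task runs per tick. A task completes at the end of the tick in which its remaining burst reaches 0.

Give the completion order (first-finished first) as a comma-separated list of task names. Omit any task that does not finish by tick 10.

completion order = F, C

t=0: queue=[C,F] q_used=0 → run C
t=1: queue=[C,F] q_used=1 → run C
t=2: queue=[C,F] q_used=2 → run C
t=3: queue=[F,C] q_used=0 → run F
t=4: queue=[F,C] q_used=1 → run F
t=5: queue=[F,C] q_used=2 → run F
t=6: queue=[C,F] q_used=0 → run C
t=7: queue=[C,F] q_used=1 → run C
t=8: queue=[C,F] q_used=2 → run C
t=9: queue=[F,C] q_used=0 → run F
t=10: queue=[C] q_used=0 → run C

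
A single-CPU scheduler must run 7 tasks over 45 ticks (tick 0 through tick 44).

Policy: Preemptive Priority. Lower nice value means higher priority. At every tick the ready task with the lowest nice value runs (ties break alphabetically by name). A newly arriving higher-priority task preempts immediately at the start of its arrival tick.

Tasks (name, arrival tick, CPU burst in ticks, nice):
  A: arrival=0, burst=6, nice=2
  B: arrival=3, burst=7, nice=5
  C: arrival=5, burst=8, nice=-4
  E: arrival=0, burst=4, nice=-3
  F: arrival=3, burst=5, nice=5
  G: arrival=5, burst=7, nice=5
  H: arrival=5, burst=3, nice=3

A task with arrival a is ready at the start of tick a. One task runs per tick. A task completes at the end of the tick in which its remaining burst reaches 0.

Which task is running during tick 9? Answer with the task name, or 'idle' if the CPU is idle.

running at tick 9 = C

t=0: ready={A,E} → run E
t=1: ready={A,E} → run E
t=2: ready={A,E} → run E
t=3: ready={A,B,E,F} → run E
t=4: ready={A,B,F} → run A
t=5: ready={A,B,C,F,G,H} → run C
t=6: ready={A,B,C,F,G,H} → run C
t=7: ready={A,B,C,F,G,H} → run C
t=8: ready={A,B,C,F,G,H} → run C
t=9: ready={A,B,C,F,G,H} → run C
t=10: ready={A,B,C,F,G,H} → run C
t=11: ready={A,B,C,F,G,H} → run C
t=12: ready={A,B,C,F,G,H} → run C
t=13: ready={A,B,F,G,H} → run A
t=14: ready={A,B,F,G,H} → run A
t=15: ready={A,B,F,G,H} → run A
t=16: ready={A,B,F,G,H} → run A
t=17: ready={A,B,F,G,H} → run A
t=18: ready={B,F,G,H} → run H
t=19: ready={B,F,G,H} → run H
t=20: ready={B,F,G,H} → run H
t=21: ready={B,F,G} → run B
t=22: ready={B,F,G} → run B
t=23: ready={B,F,G} → run B
t=24: ready={B,F,G} → run B
t=25: ready={B,F,G} → run B
t=26: ready={B,F,G} → run B
t=27: ready={B,F,G} → run B
t=28: ready={F,G} → run F
t=29: ready={F,G} → run F
t=30: ready={F,G} → run F
t=31: ready={F,G} → run F
t=32: ready={F,G} → run F
t=33: ready={G} → run G
t=34: ready={G} → run G
t=35: ready={G} → run G
t=36: ready={G} → run G
t=37: ready={G} → run G
t=38: ready={G} → run G
t=39: ready={G} → run G
t=40: (idle)
t=41: (idle)
t=42: (idle)
t=43: (idle)
t=44: (idle)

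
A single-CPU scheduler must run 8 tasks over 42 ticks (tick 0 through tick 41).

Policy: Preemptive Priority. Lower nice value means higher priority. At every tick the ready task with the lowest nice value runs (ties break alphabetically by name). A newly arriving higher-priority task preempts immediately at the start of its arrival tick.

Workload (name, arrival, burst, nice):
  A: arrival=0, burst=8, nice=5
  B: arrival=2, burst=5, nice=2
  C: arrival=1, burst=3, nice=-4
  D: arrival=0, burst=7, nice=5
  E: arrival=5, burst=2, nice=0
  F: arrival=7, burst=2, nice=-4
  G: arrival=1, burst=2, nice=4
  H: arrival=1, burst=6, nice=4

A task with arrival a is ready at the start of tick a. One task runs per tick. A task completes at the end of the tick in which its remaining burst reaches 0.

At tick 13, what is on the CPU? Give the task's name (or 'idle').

t=0: ready={A,D} → run A
t=1: ready={A,C,D,G,H} → run C
t=2: ready={A,B,C,D,G,H} → run C
t=3: ready={A,B,C,D,G,H} → run C
t=4: ready={A,B,D,G,H} → run B
t=5: ready={A,B,D,E,G,H} → run E
t=6: ready={A,B,D,E,G,H} → run E
t=7: ready={A,B,D,F,G,H} → run F
t=8: ready={A,B,D,F,G,H} → run F
t=9: ready={A,B,D,G,H} → run B
t=10: ready={A,B,D,G,H} → run B
t=11: ready={A,B,D,G,H} → run B
t=12: ready={A,B,D,G,H} → run B
t=13: ready={A,D,G,H} → run G
t=14: ready={A,D,G,H} → run G
t=15: ready={A,D,H} → run H
t=16: ready={A,D,H} → run H
t=17: ready={A,D,H} → run H
t=18: ready={A,D,H} → run H
t=19: ready={A,D,H} → run H
t=20: ready={A,D,H} → run H
t=21: ready={A,D} → run A
t=22: ready={A,D} → run A
t=23: ready={A,D} → run A
t=24: ready={A,D} → run A
t=25: ready={A,D} → run A
t=26: ready={A,D} → run A
t=27: ready={A,D} → run A
t=28: ready={D} → run D
t=29: ready={D} → run D
t=30: ready={D} → run D
t=31: ready={D} → run D
t=32: ready={D} → run D
t=33: ready={D} → run D
t=34: ready={D} → run D
t=35: (idle)
t=36: (idle)
t=37: (idle)
t=38: (idle)
t=39: (idle)
t=40: (idle)
t=41: (idle)

running at tick 13 = G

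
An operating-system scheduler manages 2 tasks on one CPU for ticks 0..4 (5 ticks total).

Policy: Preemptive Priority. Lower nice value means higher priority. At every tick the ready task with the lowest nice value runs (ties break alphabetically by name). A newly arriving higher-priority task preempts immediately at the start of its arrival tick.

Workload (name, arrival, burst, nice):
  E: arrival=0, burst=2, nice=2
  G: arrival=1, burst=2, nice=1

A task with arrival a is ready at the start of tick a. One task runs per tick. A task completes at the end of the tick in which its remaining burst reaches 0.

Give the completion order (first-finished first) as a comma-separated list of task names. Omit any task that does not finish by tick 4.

completion order = G, E

t=0: ready={E} → run E
t=1: ready={E,G} → run G
t=2: ready={E,G} → run G
t=3: ready={E} → run E
t=4: (idle)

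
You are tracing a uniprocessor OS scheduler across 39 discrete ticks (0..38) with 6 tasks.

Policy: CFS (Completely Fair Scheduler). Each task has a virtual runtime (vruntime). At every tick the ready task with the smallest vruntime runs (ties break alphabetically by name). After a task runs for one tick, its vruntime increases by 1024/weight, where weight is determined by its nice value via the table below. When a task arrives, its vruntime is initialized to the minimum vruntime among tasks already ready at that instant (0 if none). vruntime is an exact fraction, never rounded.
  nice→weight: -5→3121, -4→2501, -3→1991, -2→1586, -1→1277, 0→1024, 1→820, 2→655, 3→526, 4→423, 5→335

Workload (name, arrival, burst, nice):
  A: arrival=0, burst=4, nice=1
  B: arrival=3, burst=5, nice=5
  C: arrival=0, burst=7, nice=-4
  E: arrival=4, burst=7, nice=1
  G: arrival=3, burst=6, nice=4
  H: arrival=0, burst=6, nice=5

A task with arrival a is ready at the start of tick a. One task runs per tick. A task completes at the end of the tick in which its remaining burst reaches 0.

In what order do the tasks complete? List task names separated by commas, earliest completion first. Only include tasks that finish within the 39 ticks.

t=0: vr[A=0 C=0 H=0] → run A
t=1: vr[A=256/205 C=0 H=0] → run C
t=2: vr[A=256/205 C=1024/2501 H=0] → run H
t=3: vr[A=256/205 B=1024/2501 C=1024/2501 G=1024/2501 H=1024/335] → run B
t=4: vr[A=256/205 B=2904064/837835 C=1024/2501 E=1024/2501 G=1024/2501 H=1024/335] → run C
t=5: vr[A=256/205 B=2904064/837835 C=2048/2501 E=1024/2501 G=1024/2501 H=1024/335] → run E
t=6: vr[A=256/205 B=2904064/837835 C=2048/2501 E=20736/12505 G=1024/2501 H=1024/335] → run G
t=7: vr[A=256/205 B=2904064/837835 C=2048/2501 E=20736/12505 G=2994176/1057923 H=1024/335] → run C
t=8: vr[A=256/205 B=2904064/837835 C=3072/2501 E=20736/12505 G=2994176/1057923 H=1024/335] → run C
t=9: vr[A=256/205 B=2904064/837835 C=4096/2501 E=20736/12505 G=2994176/1057923 H=1024/335] → run A
t=10: vr[A=512/205 B=2904064/837835 C=4096/2501 E=20736/12505 G=2994176/1057923 H=1024/335] → run C
t=11: vr[A=512/205 B=2904064/837835 C=5120/2501 E=20736/12505 G=2994176/1057923 H=1024/335] → run E
t=12: vr[A=512/205 B=2904064/837835 C=5120/2501 E=36352/12505 G=2994176/1057923 H=1024/335] → run C
t=13: vr[A=512/205 B=2904064/837835 C=6144/2501 E=36352/12505 G=2994176/1057923 H=1024/335] → run C
t=14: vr[A=512/205 B=2904064/837835 E=36352/12505 G=2994176/1057923 H=1024/335] → run A
t=15: vr[A=768/205 B=2904064/837835 E=36352/12505 G=2994176/1057923 H=1024/335] → run G
t=16: vr[A=768/205 B=2904064/837835 E=36352/12505 G=5555200/1057923 H=1024/335] → run E
t=17: vr[A=768/205 B=2904064/837835 E=51968/12505 G=5555200/1057923 H=1024/335] → run H
t=18: vr[A=768/205 B=2904064/837835 E=51968/12505 G=5555200/1057923 H=2048/335] → run B
t=19: vr[A=768/205 B=5465088/837835 E=51968/12505 G=5555200/1057923 H=2048/335] → run A
t=20: vr[B=5465088/837835 E=51968/12505 G=5555200/1057923 H=2048/335] → run E
t=21: vr[B=5465088/837835 E=67584/12505 G=5555200/1057923 H=2048/335] → run G
t=22: vr[B=5465088/837835 E=67584/12505 G=2705408/352641 H=2048/335] → run E
t=23: vr[B=5465088/837835 E=16640/2501 G=2705408/352641 H=2048/335] → run H
t=24: vr[B=5465088/837835 E=16640/2501 G=2705408/352641 H=3072/335] → run B
t=25: vr[B=8026112/837835 E=16640/2501 G=2705408/352641 H=3072/335] → run E
t=26: vr[B=8026112/837835 E=98816/12505 G=2705408/352641 H=3072/335] → run G
t=27: vr[B=8026112/837835 E=98816/12505 G=10677248/1057923 H=3072/335] → run E
t=28: vr[B=8026112/837835 G=10677248/1057923 H=3072/335] → run H
t=29: vr[B=8026112/837835 G=10677248/1057923 H=4096/335] → run B
t=30: vr[B=10587136/837835 G=10677248/1057923 H=4096/335] → run G
t=31: vr[B=10587136/837835 G=13238272/1057923 H=4096/335] → run H
t=32: vr[B=10587136/837835 G=13238272/1057923 H=1024/67] → run G
t=33: vr[B=10587136/837835 H=1024/67] → run B
t=34: vr[H=1024/67] → run H
t=35: (idle)
t=36: (idle)
t=37: (idle)
t=38: (idle)

completion order = C, A, E, G, B, H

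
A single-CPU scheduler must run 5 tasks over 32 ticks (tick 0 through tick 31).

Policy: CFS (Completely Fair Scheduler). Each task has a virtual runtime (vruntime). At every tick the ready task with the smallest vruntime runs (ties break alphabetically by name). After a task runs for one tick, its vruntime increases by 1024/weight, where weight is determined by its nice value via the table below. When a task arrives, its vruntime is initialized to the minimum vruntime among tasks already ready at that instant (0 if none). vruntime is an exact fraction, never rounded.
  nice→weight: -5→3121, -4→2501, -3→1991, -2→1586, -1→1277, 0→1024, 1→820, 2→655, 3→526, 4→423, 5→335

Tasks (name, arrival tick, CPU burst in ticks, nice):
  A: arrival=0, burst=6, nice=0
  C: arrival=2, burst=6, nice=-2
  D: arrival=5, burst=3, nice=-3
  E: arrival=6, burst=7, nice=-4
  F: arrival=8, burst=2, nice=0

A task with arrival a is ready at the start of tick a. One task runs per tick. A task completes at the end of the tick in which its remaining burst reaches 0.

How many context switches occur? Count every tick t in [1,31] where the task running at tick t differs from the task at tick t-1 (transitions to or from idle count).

context switches = 21

t=0: vr[A=0] → run A
t=1: vr[A=1] → run A
t=2: vr[A=2 C=2] → run A
t=3: vr[A=3 C=2] → run C
t=4: vr[A=3 C=2098/793] → run C
t=5: vr[A=3 C=2610/793 D=3] → run A
t=6: vr[A=4 C=2610/793 D=3 E=3] → run D
t=7: vr[A=4 C=2610/793 D=6997/1991 E=3] → run E
t=8: vr[A=4 C=2610/793 D=6997/1991 E=8527/2501 F=2610/793] → run C
t=9: vr[A=4 C=3122/793 D=6997/1991 E=8527/2501 F=2610/793] → run F
t=10: vr[A=4 C=3122/793 D=6997/1991 E=8527/2501 F=3403/793] → run E
t=11: vr[A=4 C=3122/793 D=6997/1991 E=9551/2501 F=3403/793] → run D
t=12: vr[A=4 C=3122/793 D=8021/1991 E=9551/2501 F=3403/793] → run E
t=13: vr[A=4 C=3122/793 D=8021/1991 E=10575/2501 F=3403/793] → run C
t=14: vr[A=4 C=3634/793 D=8021/1991 E=10575/2501 F=3403/793] → run A
t=15: vr[A=5 C=3634/793 D=8021/1991 E=10575/2501 F=3403/793] → run D
t=16: vr[A=5 C=3634/793 E=10575/2501 F=3403/793] → run E
t=17: vr[A=5 C=3634/793 E=11599/2501 F=3403/793] → run F
t=18: vr[A=5 C=3634/793 E=11599/2501] → run C
t=19: vr[A=5 C=4146/793 E=11599/2501] → run E
t=20: vr[A=5 C=4146/793 E=12623/2501] → run A
t=21: vr[C=4146/793 E=12623/2501] → run E
t=22: vr[C=4146/793 E=13647/2501] → run C
t=23: vr[E=13647/2501] → run E
t=24: (idle)
t=25: (idle)
t=26: (idle)
t=27: (idle)
t=28: (idle)
t=29: (idle)
t=30: (idle)
t=31: (idle)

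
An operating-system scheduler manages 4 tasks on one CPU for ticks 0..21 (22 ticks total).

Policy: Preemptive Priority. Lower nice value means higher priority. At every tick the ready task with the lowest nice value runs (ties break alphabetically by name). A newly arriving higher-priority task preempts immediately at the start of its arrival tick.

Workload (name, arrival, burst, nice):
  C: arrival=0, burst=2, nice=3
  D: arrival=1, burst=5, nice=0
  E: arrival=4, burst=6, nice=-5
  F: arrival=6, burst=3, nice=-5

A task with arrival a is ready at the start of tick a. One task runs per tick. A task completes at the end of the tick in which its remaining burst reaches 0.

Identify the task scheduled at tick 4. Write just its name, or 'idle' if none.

t=0: ready={C} → run C
t=1: ready={C,D} → run D
t=2: ready={C,D} → run D
t=3: ready={C,D} → run D
t=4: ready={C,D,E} → run E
t=5: ready={C,D,E} → run E
t=6: ready={C,D,E,F} → run E
t=7: ready={C,D,E,F} → run E
t=8: ready={C,D,E,F} → run E
t=9: ready={C,D,E,F} → run E
t=10: ready={C,D,F} → run F
t=11: ready={C,D,F} → run F
t=12: ready={C,D,F} → run F
t=13: ready={C,D} → run D
t=14: ready={C,D} → run D
t=15: ready={C} → run C
t=16: (idle)
t=17: (idle)
t=18: (idle)
t=19: (idle)
t=20: (idle)
t=21: (idle)

running at tick 4 = E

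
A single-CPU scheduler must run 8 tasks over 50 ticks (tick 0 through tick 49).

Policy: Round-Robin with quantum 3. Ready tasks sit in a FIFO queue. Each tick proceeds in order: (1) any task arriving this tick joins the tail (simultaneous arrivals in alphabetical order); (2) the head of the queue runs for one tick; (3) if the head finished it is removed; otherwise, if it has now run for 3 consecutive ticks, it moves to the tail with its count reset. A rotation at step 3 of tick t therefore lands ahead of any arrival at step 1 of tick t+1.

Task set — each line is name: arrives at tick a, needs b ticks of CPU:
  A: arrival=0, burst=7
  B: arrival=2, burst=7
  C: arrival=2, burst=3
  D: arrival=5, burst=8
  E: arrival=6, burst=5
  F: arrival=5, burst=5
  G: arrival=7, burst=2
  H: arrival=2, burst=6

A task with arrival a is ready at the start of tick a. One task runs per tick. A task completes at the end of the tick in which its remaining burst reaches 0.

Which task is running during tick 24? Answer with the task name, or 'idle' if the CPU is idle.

running at tick 24 = E

t=0: queue=[A] q_used=0 → run A
t=1: queue=[A] q_used=1 → run A
t=2: queue=[A,B,C,H] q_used=2 → run A
t=3: queue=[B,C,H,A] q_used=0 → run B
t=4: queue=[B,C,H,A] q_used=1 → run B
t=5: queue=[B,C,H,A,D,F] q_used=2 → run B
t=6: queue=[C,H,A,D,F,B,E] q_used=0 → run C
t=7: queue=[C,H,A,D,F,B,E,G] q_used=1 → run C
t=8: queue=[C,H,A,D,F,B,E,G] q_used=2 → run C
t=9: queue=[H,A,D,F,B,E,G] q_used=0 → run H
t=10: queue=[H,A,D,F,B,E,G] q_used=1 → run H
t=11: queue=[H,A,D,F,B,E,G] q_used=2 → run H
t=12: queue=[A,D,F,B,E,G,H] q_used=0 → run A
t=13: queue=[A,D,F,B,E,G,H] q_used=1 → run A
t=14: queue=[A,D,F,B,E,G,H] q_used=2 → run A
t=15: queue=[D,F,B,E,G,H,A] q_used=0 → run D
t=16: queue=[D,F,B,E,G,H,A] q_used=1 → run D
t=17: queue=[D,F,B,E,G,H,A] q_used=2 → run D
t=18: queue=[F,B,E,G,H,A,D] q_used=0 → run F
t=19: queue=[F,B,E,G,H,A,D] q_used=1 → run F
t=20: queue=[F,B,E,G,H,A,D] q_used=2 → run F
t=21: queue=[B,E,G,H,A,D,F] q_used=0 → run B
t=22: queue=[B,E,G,H,A,D,F] q_used=1 → run B
t=23: queue=[B,E,G,H,A,D,F] q_used=2 → run B
t=24: queue=[E,G,H,A,D,F,B] q_used=0 → run E
t=25: queue=[E,G,H,A,D,F,B] q_used=1 → run E
t=26: queue=[E,G,H,A,D,F,B] q_used=2 → run E
t=27: queue=[G,H,A,D,F,B,E] q_used=0 → run G
t=28: queue=[G,H,A,D,F,B,E] q_used=1 → run G
t=29: queue=[H,A,D,F,B,E] q_used=0 → run H
t=30: queue=[H,A,D,F,B,E] q_used=1 → run H
t=31: queue=[H,A,D,F,B,E] q_used=2 → run H
t=32: queue=[A,D,F,B,E] q_used=0 → run A
t=33: queue=[D,F,B,E] q_used=0 → run D
t=34: queue=[D,F,B,E] q_used=1 → run D
t=35: queue=[D,F,B,E] q_used=2 → run D
t=36: queue=[F,B,E,D] q_used=0 → run F
t=37: queue=[F,B,E,D] q_used=1 → run F
t=38: queue=[B,E,D] q_used=0 → run B
t=39: queue=[E,D] q_used=0 → run E
t=40: queue=[E,D] q_used=1 → run E
t=41: queue=[D] q_used=0 → run D
t=42: queue=[D] q_used=1 → run D
t=43: (idle)
t=44: (idle)
t=45: (idle)
t=46: (idle)
t=47: (idle)
t=48: (idle)
t=49: (idle)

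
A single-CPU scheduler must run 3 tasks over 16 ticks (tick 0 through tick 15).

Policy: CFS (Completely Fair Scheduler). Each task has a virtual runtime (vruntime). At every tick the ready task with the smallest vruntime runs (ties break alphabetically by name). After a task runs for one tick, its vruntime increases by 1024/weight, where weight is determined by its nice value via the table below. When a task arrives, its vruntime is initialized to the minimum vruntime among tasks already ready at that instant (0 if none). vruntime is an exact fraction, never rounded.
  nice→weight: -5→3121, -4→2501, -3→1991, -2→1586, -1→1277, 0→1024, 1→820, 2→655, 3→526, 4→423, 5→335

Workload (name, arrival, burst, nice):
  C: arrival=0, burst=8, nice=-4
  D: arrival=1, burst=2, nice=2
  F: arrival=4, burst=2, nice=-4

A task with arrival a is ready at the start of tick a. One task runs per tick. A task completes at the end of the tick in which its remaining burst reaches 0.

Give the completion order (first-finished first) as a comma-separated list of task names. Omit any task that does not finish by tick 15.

t=0: vr[C=0] → run C
t=1: vr[C=1024/2501 D=1024/2501] → run C
t=2: vr[C=2048/2501 D=1024/2501] → run D
t=3: vr[C=2048/2501 D=3231744/1638155] → run C
t=4: vr[C=3072/2501 D=3231744/1638155 F=3072/2501] → run C
t=5: vr[C=4096/2501 D=3231744/1638155 F=3072/2501] → run F
t=6: vr[C=4096/2501 D=3231744/1638155 F=4096/2501] → run C
t=7: vr[C=5120/2501 D=3231744/1638155 F=4096/2501] → run F
t=8: vr[C=5120/2501 D=3231744/1638155] → run D
t=9: vr[C=5120/2501] → run C
t=10: vr[C=6144/2501] → run C
t=11: vr[C=7168/2501] → run C
t=12: (idle)
t=13: (idle)
t=14: (idle)
t=15: (idle)

completion order = F, D, C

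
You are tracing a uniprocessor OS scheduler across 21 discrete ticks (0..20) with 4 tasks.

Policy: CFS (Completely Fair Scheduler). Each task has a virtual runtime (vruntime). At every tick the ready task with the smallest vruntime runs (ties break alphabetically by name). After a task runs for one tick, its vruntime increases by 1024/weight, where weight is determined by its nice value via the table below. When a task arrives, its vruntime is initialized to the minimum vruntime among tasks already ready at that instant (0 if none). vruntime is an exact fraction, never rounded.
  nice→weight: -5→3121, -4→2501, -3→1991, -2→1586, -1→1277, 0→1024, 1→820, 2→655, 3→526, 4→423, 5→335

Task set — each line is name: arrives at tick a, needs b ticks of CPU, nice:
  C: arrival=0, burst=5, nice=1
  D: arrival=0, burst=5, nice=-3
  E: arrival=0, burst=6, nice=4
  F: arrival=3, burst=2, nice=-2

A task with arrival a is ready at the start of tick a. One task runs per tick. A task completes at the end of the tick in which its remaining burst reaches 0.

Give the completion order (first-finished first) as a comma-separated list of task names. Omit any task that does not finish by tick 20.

t=0: vr[C=0 D=0 E=0] → run C
t=1: vr[C=256/205 D=0 E=0] → run D
t=2: vr[C=256/205 D=1024/1991 E=0] → run E
t=3: vr[C=256/205 D=1024/1991 E=1024/423 F=1024/1991] → run D
t=4: vr[C=256/205 D=2048/1991 E=1024/423 F=1024/1991] → run F
t=5: vr[C=256/205 D=2048/1991 E=1024/423 F=1831424/1578863] → run D
t=6: vr[C=256/205 D=3072/1991 E=1024/423 F=1831424/1578863] → run F
t=7: vr[C=256/205 D=3072/1991 E=1024/423] → run C
t=8: vr[C=512/205 D=3072/1991 E=1024/423] → run D
t=9: vr[C=512/205 D=4096/1991 E=1024/423] → run D
t=10: vr[C=512/205 E=1024/423] → run E
t=11: vr[C=512/205 E=2048/423] → run C
t=12: vr[C=768/205 E=2048/423] → run C
t=13: vr[C=1024/205 E=2048/423] → run E
t=14: vr[C=1024/205 E=1024/141] → run C
t=15: vr[E=1024/141] → run E
t=16: vr[E=4096/423] → run E
t=17: vr[E=5120/423] → run E
t=18: (idle)
t=19: (idle)
t=20: (idle)

completion order = F, D, C, E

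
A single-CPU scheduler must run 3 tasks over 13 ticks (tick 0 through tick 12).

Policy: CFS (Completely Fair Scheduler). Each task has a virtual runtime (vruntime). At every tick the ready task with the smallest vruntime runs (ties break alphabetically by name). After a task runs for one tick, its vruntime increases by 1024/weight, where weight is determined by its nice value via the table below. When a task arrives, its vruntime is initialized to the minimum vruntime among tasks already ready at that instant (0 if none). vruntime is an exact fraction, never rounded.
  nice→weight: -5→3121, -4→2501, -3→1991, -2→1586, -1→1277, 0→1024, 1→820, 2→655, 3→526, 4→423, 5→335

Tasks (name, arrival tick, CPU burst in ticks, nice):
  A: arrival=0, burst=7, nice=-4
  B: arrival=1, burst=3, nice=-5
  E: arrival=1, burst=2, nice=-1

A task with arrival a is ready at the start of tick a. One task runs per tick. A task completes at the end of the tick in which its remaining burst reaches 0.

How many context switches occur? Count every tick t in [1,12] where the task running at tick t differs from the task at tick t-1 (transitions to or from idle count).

t=0: vr[A=0] → run A
t=1: vr[A=1024/2501 B=1024/2501 E=1024/2501] → run A
t=2: vr[A=2048/2501 B=1024/2501 E=1024/2501] → run B
t=3: vr[A=2048/2501 B=5756928/7805621 E=1024/2501] → run E
t=4: vr[A=2048/2501 B=5756928/7805621 E=3868672/3193777] → run B
t=5: vr[A=2048/2501 B=8317952/7805621 E=3868672/3193777] → run A
t=6: vr[A=3072/2501 B=8317952/7805621 E=3868672/3193777] → run B
t=7: vr[A=3072/2501 E=3868672/3193777] → run E
t=8: vr[A=3072/2501] → run A
t=9: vr[A=4096/2501] → run A
t=10: vr[A=5120/2501] → run A
t=11: vr[A=6144/2501] → run A
t=12: (idle)

context switches = 8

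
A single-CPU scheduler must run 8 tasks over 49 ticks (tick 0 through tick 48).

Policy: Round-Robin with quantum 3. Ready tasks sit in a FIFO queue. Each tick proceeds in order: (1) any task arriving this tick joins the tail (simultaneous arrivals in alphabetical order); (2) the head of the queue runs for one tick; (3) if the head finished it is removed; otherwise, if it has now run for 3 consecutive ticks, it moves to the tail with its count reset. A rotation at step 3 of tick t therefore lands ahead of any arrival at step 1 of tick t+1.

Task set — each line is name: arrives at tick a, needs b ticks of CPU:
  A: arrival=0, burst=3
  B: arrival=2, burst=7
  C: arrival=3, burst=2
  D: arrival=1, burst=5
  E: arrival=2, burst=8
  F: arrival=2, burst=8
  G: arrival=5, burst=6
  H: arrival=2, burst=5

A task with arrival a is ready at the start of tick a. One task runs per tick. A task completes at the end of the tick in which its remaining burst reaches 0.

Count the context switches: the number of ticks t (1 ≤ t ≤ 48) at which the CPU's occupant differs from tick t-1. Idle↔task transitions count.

context switches = 17

t=0: queue=[A] q_used=0 → run A
t=1: queue=[A,D] q_used=1 → run A
t=2: queue=[A,D,B,E,F,H] q_used=2 → run A
t=3: queue=[D,B,E,F,H,C] q_used=0 → run D
t=4: queue=[D,B,E,F,H,C] q_used=1 → run D
t=5: queue=[D,B,E,F,H,C,G] q_used=2 → run D
t=6: queue=[B,E,F,H,C,G,D] q_used=0 → run B
t=7: queue=[B,E,F,H,C,G,D] q_used=1 → run B
t=8: queue=[B,E,F,H,C,G,D] q_used=2 → run B
t=9: queue=[E,F,H,C,G,D,B] q_used=0 → run E
t=10: queue=[E,F,H,C,G,D,B] q_used=1 → run E
t=11: queue=[E,F,H,C,G,D,B] q_used=2 → run E
t=12: queue=[F,H,C,G,D,B,E] q_used=0 → run F
t=13: queue=[F,H,C,G,D,B,E] q_used=1 → run F
t=14: queue=[F,H,C,G,D,B,E] q_used=2 → run F
t=15: queue=[H,C,G,D,B,E,F] q_used=0 → run H
t=16: queue=[H,C,G,D,B,E,F] q_used=1 → run H
t=17: queue=[H,C,G,D,B,E,F] q_used=2 → run H
t=18: queue=[C,G,D,B,E,F,H] q_used=0 → run C
t=19: queue=[C,G,D,B,E,F,H] q_used=1 → run C
t=20: queue=[G,D,B,E,F,H] q_used=0 → run G
t=21: queue=[G,D,B,E,F,H] q_used=1 → run G
t=22: queue=[G,D,B,E,F,H] q_used=2 → run G
t=23: queue=[D,B,E,F,H,G] q_used=0 → run D
t=24: queue=[D,B,E,F,H,G] q_used=1 → run D
t=25: queue=[B,E,F,H,G] q_used=0 → run B
t=26: queue=[B,E,F,H,G] q_used=1 → run B
t=27: queue=[B,E,F,H,G] q_used=2 → run B
t=28: queue=[E,F,H,G,B] q_used=0 → run E
t=29: queue=[E,F,H,G,B] q_used=1 → run E
t=30: queue=[E,F,H,G,B] q_used=2 → run E
t=31: queue=[F,H,G,B,E] q_used=0 → run F
t=32: queue=[F,H,G,B,E] q_used=1 → run F
t=33: queue=[F,H,G,B,E] q_used=2 → run F
t=34: queue=[H,G,B,E,F] q_used=0 → run H
t=35: queue=[H,G,B,E,F] q_used=1 → run H
t=36: queue=[G,B,E,F] q_used=0 → run G
t=37: queue=[G,B,E,F] q_used=1 → run G
t=38: queue=[G,B,E,F] q_used=2 → run G
t=39: queue=[B,E,F] q_used=0 → run B
t=40: queue=[E,F] q_used=0 → run E
t=41: queue=[E,F] q_used=1 → run E
t=42: queue=[F] q_used=0 → run F
t=43: queue=[F] q_used=1 → run F
t=44: (idle)
t=45: (idle)
t=46: (idle)
t=47: (idle)
t=48: (idle)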